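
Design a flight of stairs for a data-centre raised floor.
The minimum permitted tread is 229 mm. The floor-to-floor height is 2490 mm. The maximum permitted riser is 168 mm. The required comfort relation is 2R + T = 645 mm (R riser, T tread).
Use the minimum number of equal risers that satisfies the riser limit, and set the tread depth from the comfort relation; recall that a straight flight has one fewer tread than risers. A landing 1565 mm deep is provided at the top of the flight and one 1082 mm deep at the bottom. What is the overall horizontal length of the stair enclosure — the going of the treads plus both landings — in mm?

7029 mm

⌈2490/168⌉ = 15 risers.
Riser R = 2490 / 15 = 166 mm, within the 168 mm limit.
From 2R + T = 645: T = 645 − 332 = 313 mm.
Treads = 15 − 1 = 14; going = 14 × 313 = 4382 mm.
Enclosure = 4382 + 1565 + 1082 = 7029 mm.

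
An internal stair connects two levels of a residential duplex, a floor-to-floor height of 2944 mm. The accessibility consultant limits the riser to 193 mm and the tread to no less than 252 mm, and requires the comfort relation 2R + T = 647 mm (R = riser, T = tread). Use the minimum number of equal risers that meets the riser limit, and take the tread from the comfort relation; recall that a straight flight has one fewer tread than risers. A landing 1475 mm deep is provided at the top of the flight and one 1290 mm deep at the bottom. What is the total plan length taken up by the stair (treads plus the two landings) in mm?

6950 mm

At most 193 each: 2944/193 = 15.25, giving 16 risers.
R = 2944 ÷ 16 = 184 mm.
T = 647 − 2·184 = 279 mm, which satisfies the 252 mm minimum.
16 risers give 15 treads; going = 15 × 279 = 4185 mm.
Add landings: 4185 + 1475 + 1290 = 6950 mm.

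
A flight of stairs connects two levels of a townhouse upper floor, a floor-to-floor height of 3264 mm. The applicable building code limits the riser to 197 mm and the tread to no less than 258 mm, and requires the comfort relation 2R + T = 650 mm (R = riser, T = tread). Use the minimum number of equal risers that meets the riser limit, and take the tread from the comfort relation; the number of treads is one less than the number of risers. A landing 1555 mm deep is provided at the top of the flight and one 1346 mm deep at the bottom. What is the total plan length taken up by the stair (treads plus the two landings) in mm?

7157 mm

At most 197 each: 3264/197 = 16.57, giving 17 risers.
Riser R = 3264 / 17 = 192 mm, within the 197 mm limit.
Tread T = 650 − 2 × 192 = 266 mm (≥ 258 mm).
Going = (17 − 1) × 266 = 4256 mm.
Enclosure = 4256 + 1555 + 1346 = 7157 mm.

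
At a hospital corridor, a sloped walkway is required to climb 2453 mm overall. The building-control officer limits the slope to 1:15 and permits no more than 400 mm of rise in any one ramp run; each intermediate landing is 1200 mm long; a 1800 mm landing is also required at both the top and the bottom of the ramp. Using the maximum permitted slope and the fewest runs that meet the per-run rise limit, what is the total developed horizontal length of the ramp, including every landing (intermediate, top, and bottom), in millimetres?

At most 400 each: 2453/400 = 6.13, giving 7 ramp runs. That means 6 intermediate landings.
Horizontal run for 2453 mm of rise at 1:15 is 2453 × 15 = 36795 mm.
6 intermediate landings contribute 6 × 1200 = 7200 mm.
Top and bottom landings: 2 × 1800 = 3600 mm.
Total = 36795 + 7200 + 3600 = 47595 mm.

47595 mm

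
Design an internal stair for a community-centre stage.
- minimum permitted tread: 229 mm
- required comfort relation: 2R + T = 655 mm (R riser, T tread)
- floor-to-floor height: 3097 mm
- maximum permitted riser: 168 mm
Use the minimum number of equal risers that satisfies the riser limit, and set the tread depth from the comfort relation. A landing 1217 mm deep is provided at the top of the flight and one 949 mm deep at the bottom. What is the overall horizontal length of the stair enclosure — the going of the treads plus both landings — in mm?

8088 mm

3097 / 168 = 18.43, so 19 risers are needed.
Riser R = 3097 / 19 = 163 mm, within the 168 mm limit.
Tread T = 655 − 2 × 163 = 329 mm (≥ 229 mm).
19 risers give 18 treads; going = 18 × 329 = 5922 mm.
Enclosure = 5922 + 1217 + 949 = 8088 mm.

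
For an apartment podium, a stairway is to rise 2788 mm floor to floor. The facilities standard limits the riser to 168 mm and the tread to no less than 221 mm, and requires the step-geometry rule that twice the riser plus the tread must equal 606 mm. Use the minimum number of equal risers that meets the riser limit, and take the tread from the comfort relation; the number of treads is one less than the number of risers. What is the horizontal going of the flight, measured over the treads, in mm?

4448 mm

2788 / 168 = 16.595 → round up to 17 risers.
Each riser is 2788/17 = 164 mm (≤ 168 mm).
From 2R + T = 606: T = 606 − 328 = 278 mm.
Treads = 17 − 1 = 16; going = 16 × 278 = 4448 mm.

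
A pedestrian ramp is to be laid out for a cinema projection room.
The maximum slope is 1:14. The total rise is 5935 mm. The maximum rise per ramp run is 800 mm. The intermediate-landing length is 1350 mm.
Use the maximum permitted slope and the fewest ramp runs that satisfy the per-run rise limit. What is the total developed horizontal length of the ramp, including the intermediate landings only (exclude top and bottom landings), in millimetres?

92540 mm

5935 / 800 = 7.42, so 8 ramp runs are needed. That means 7 intermediate landings.
Horizontal run for 5935 mm of rise at 1:14 is 5935 × 14 = 83090 mm.
Intermediate landings: 7 × 1350 = 9450 mm.
Developed length = 83090 + 9450 = 92540 mm.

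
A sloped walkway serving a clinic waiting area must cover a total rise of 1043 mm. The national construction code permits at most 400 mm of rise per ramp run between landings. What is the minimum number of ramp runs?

3 runs

1043 / 400 = 2.61, so 3 ramp runs are needed.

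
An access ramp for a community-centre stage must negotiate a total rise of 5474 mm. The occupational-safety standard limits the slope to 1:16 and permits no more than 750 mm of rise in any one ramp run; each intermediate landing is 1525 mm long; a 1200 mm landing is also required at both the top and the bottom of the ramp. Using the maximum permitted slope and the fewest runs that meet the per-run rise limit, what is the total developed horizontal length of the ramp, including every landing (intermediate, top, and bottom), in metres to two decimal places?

100.66 m

⌈5474/750⌉ = 8 ramp runs. That means 7 intermediate landings.
Ramp run (horizontal) at 1:16: 5474 × 16 = 87584 mm.
7 intermediate landings contribute 7 × 1525 = 10675 mm.
Top and bottom landings: 2 × 1200 = 2400 mm.
Total = 87584 + 10675 + 2400 = 100659 mm.
= 100.66 m.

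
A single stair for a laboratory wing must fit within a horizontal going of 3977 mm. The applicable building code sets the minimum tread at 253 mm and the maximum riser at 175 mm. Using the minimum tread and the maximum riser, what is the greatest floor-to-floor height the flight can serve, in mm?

2800 mm

Treads that fit: ⌊3977 / 253⌋ = 15.
Risers = treads + 1 = 16.
Maximum height = 16 × 175 = 2800 mm.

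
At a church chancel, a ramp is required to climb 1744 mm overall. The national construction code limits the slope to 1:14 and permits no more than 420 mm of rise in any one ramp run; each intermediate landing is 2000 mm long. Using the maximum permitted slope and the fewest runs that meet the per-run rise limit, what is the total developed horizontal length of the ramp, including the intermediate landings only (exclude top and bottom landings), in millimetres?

1744 / 420 = 4.15, so 5 ramp runs are needed. That means 4 intermediate landings.
Ramp run (horizontal) at 1:14: 1744 × 14 = 24416 mm.
Intermediate landings: 4 × 2000 = 8000 mm.
Developed length = 24416 + 8000 = 32416 mm.

32416 mm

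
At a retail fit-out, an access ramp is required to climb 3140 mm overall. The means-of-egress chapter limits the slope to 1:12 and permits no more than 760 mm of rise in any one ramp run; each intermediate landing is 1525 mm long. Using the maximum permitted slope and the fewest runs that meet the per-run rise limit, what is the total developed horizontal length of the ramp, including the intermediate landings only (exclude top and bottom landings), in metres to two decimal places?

At most 760 each: 3140/760 = 4.13, giving 5 ramp runs. That means 4 intermediate landings.
Ramp run (horizontal) at 1:12: 3140 × 12 = 37680 mm.
4 intermediate landings contribute 4 × 1525 = 6100 mm.
Developed length = 37680 + 6100 = 43780 mm.
= 43.78 m.

43.78 m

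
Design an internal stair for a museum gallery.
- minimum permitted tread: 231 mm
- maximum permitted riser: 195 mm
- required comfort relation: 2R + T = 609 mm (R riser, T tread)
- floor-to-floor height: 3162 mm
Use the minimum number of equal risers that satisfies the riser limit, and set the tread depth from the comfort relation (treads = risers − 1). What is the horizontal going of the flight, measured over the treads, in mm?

3792 mm

⌈3162/195⌉ = 17 risers.
Riser R = 3162 / 17 = 186 mm, within the 195 mm limit.
T = 609 − 2·186 = 237 mm, which satisfies the 231 mm minimum.
Going = (17 − 1) × 237 = 3792 mm.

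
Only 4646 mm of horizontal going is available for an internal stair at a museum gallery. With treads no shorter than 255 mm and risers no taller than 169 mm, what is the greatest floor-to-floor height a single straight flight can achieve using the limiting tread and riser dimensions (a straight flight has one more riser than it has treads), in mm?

3211 mm

Treads that fit: ⌊4646 / 255⌋ = 18.
Risers = treads + 1 = 19.
Maximum height = 19 × 169 = 3211 mm.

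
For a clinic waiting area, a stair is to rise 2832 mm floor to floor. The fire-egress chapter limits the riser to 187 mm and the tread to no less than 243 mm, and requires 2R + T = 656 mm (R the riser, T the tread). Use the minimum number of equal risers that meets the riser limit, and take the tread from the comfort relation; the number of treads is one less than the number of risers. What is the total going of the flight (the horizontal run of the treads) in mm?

4530 mm

2832 / 187 = 15.144 → round up to 16 risers.
Each riser is 2832/16 = 177 mm (≤ 187 mm).
From 2R + T = 656: T = 656 − 354 = 302 mm.
Treads = 16 − 1 = 15; going = 15 × 302 = 4530 mm.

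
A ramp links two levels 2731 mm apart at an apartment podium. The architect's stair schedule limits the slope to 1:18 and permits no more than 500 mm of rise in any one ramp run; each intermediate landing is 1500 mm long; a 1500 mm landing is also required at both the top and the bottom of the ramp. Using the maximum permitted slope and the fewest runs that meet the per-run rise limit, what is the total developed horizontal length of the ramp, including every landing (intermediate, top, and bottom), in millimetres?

2731 / 500 = 5.462 → round up to 6 ramp runs. That means 5 intermediate landings.
Horizontal run for 2731 mm of rise at 1:18 is 2731 × 18 = 49158 mm.
5 intermediate landings contribute 5 × 1500 = 7500 mm.
Top and bottom landings: 2 × 1500 = 3000 mm.
Total = 49158 + 7500 + 3000 = 59658 mm.

59658 mm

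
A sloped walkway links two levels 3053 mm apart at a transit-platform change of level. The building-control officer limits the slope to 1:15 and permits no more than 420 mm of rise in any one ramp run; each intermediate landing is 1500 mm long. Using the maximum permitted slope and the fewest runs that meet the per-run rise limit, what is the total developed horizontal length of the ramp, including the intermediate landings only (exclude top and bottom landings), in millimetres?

56295 mm

⌈3053/420⌉ = 8 ramp runs. That means 7 intermediate landings.
Horizontal run for 3053 mm of rise at 1:15 is 3053 × 15 = 45795 mm.
7 intermediate landings contribute 7 × 1500 = 10500 mm.
Total developed length = 45795 + 10500 = 56295 mm.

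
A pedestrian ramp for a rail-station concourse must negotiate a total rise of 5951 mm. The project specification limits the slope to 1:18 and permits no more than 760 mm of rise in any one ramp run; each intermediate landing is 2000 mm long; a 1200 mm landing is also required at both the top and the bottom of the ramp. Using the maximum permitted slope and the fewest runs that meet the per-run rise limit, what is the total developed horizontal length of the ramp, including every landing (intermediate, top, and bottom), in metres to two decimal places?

At most 760 each: 5951/760 = 7.83, giving 8 ramp runs. That means 7 intermediate landings.
Ramp run (horizontal) at 1:18: 5951 × 18 = 107118 mm.
Intermediate landings: 7 × 2000 = 14000 mm.
Top and bottom landings: 2 × 1200 = 2400 mm.
Total = 107118 + 14000 + 2400 = 123518 mm.
= 123.52 m.

123.52 m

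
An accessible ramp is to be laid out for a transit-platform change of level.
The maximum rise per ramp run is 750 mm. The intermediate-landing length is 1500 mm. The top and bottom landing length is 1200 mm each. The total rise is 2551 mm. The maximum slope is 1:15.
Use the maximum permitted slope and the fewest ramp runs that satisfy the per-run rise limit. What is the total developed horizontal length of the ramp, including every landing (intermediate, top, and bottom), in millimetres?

At most 750 each: 2551/750 = 3.40, giving 4 ramp runs. That means 3 intermediate landings.
Ramp run (horizontal) at 1:15: 2551 × 15 = 38265 mm.
3 intermediate landings contribute 3 × 1500 = 4500 mm.
Top and bottom landings: 2 × 1200 = 2400 mm.
Total = 38265 + 4500 + 2400 = 45165 mm.

45165 mm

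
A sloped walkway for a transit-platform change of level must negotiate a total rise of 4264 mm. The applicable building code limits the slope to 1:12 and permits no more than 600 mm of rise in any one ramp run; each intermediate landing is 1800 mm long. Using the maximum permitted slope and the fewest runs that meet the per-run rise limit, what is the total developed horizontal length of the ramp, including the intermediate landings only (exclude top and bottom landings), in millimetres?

4264 / 600 = 7.11, so 8 ramp runs are needed. That means 7 intermediate landings.
Horizontal run for 4264 mm of rise at 1:12 is 4264 × 12 = 51168 mm.
Intermediate landings: 7 × 1800 = 12600 mm.
Developed length = 51168 + 12600 = 63768 mm.

63768 mm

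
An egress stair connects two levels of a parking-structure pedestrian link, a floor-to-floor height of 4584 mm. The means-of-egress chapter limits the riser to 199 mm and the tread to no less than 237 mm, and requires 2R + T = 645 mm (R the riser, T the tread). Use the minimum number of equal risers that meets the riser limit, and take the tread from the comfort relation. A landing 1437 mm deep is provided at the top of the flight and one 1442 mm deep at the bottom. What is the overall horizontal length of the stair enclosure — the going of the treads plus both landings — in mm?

⌈4584/199⌉ = 24 risers.
Riser R = 4584 / 24 = 191 mm, within the 199 mm limit.
T = 645 − 2·191 = 263 mm, which satisfies the 237 mm minimum.
Going = (24 − 1) × 263 = 6049 mm.
Add landings: 6049 + 1437 + 1442 = 8928 mm.

8928 mm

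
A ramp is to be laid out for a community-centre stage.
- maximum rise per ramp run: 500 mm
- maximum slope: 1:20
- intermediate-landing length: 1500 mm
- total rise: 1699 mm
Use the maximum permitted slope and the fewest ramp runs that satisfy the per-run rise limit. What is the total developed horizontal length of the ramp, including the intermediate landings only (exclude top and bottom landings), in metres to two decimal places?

38.48 m

At most 500 each: 1699/500 = 3.40, giving 4 ramp runs. That means 3 intermediate landings.
Horizontal run for 1699 mm of rise at 1:20 is 1699 × 20 = 33980 mm.
3 intermediate landings contribute 3 × 1500 = 4500 mm.
Total developed length = 33980 + 4500 = 38480 mm.
= 38.48 m.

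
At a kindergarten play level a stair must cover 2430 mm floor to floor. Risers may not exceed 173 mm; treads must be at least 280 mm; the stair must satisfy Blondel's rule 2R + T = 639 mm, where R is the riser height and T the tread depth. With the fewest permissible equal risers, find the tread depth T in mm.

At most 173 each: 2430/173 = 14.05, giving 15 risers.
Each riser is 2430/15 = 162 mm (≤ 173 mm).
T = 639 − 2·162 = 315 mm, which satisfies the 280 mm minimum.

315 mm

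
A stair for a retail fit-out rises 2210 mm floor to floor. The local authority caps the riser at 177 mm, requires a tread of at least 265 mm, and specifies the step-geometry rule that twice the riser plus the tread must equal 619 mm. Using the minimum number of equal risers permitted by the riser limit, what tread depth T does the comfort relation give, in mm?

2210 / 177 = 12.49, so 13 risers are needed.
R = 2210 ÷ 13 = 170 mm.
T = 619 − 2·170 = 279 mm, which satisfies the 265 mm minimum.

279 mm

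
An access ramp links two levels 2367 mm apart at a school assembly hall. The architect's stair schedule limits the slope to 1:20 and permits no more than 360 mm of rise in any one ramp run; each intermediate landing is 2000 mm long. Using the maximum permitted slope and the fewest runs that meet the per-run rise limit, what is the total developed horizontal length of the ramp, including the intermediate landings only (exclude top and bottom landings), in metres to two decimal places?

2367 / 360 = 6.575 → round up to 7 ramp runs. That means 6 intermediate landings.
Horizontal run for 2367 mm of rise at 1:20 is 2367 × 20 = 47340 mm.
Intermediate landings: 6 × 2000 = 12000 mm.
Developed length = 47340 + 12000 = 59340 mm.
= 59.34 m.

59.34 m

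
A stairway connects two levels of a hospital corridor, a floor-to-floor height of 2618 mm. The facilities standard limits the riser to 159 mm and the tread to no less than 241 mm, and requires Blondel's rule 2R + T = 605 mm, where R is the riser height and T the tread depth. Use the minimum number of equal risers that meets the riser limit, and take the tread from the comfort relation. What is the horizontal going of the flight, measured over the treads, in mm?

2618 / 159 = 16.47, so 17 risers are needed.
R = 2618 ÷ 17 = 154 mm.
T = 605 − 2·154 = 297 mm, which satisfies the 241 mm minimum.
Treads = 17 − 1 = 16; going = 16 × 297 = 4752 mm.

4752 mm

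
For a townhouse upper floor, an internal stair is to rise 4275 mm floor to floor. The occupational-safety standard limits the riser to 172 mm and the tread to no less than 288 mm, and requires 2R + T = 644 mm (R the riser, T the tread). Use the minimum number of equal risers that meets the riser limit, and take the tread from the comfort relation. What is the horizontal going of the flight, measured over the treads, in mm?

7248 mm

4275 / 172 = 24.85, so 25 risers are needed.
R = 4275 ÷ 25 = 171 mm.
From 2R + T = 644: T = 644 − 342 = 302 mm.
25 risers give 24 treads; going = 24 × 302 = 7248 mm.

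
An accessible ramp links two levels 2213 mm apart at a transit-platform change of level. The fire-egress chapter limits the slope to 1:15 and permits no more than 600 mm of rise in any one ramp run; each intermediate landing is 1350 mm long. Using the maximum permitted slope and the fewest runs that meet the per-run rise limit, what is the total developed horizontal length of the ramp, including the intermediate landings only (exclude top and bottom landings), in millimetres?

⌈2213/600⌉ = 4 ramp runs. That means 3 intermediate landings.
Ramp run (horizontal) at 1:15: 2213 × 15 = 33195 mm.
3 intermediate landings contribute 3 × 1350 = 4050 mm.
Developed length = 33195 + 4050 = 37245 mm.

37245 mm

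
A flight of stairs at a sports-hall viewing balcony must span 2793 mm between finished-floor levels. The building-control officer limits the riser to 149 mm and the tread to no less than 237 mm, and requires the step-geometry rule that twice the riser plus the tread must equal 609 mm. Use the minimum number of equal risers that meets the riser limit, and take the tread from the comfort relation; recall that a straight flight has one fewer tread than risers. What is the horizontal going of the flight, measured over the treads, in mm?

2793 / 149 = 18.745 → round up to 19 risers.
Each riser is 2793/19 = 147 mm (≤ 149 mm).
From 2R + T = 609: T = 609 − 294 = 315 mm.
Going = (19 − 1) × 315 = 5670 mm.

5670 mm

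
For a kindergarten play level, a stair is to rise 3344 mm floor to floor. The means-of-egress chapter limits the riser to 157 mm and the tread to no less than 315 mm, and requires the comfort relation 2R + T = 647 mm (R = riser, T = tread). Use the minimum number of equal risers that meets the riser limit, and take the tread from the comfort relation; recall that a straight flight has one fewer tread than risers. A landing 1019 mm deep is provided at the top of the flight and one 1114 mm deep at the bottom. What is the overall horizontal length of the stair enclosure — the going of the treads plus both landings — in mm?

9336 mm

At most 157 each: 3344/157 = 21.30, giving 22 risers.
R = 3344 ÷ 22 = 152 mm.
T = 647 − 2·152 = 343 mm, which satisfies the 315 mm minimum.
22 risers give 21 treads; going = 21 × 343 = 7203 mm.
Add landings: 7203 + 1019 + 1114 = 9336 mm.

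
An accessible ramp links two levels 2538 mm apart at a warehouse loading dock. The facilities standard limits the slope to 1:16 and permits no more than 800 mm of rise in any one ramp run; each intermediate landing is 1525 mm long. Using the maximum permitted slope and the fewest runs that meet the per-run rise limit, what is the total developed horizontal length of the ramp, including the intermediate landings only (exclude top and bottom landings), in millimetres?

2538 / 800 = 3.172 → round up to 4 ramp runs. That means 3 intermediate landings.
Horizontal run for 2538 mm of rise at 1:16 is 2538 × 16 = 40608 mm.
Intermediate landings: 3 × 1525 = 4575 mm.
Developed length = 40608 + 4575 = 45183 mm.

45183 mm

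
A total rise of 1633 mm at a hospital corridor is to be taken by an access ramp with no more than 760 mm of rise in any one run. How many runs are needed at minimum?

3 runs

At most 760 each: 1633/760 = 2.15, giving 3 ramp runs.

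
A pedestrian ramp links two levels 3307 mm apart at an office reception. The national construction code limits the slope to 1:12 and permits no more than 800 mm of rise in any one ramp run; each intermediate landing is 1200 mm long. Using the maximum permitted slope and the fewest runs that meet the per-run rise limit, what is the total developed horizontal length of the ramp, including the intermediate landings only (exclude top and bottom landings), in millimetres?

44484 mm

At most 800 each: 3307/800 = 4.13, giving 5 ramp runs. That means 4 intermediate landings.
Horizontal run for 3307 mm of rise at 1:12 is 3307 × 12 = 39684 mm.
Intermediate landings: 4 × 1200 = 4800 mm.
Total developed length = 39684 + 4800 = 44484 mm.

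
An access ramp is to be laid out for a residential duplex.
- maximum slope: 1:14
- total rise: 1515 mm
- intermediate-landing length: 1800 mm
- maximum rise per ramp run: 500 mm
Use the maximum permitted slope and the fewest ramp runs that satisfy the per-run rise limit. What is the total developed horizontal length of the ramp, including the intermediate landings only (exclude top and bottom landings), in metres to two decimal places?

⌈1515/500⌉ = 4 ramp runs. That means 3 intermediate landings.
Horizontal run for 1515 mm of rise at 1:14 is 1515 × 14 = 21210 mm.
3 intermediate landings contribute 3 × 1800 = 5400 mm.
Developed length = 21210 + 5400 = 26610 mm.
= 26.61 m.

26.61 m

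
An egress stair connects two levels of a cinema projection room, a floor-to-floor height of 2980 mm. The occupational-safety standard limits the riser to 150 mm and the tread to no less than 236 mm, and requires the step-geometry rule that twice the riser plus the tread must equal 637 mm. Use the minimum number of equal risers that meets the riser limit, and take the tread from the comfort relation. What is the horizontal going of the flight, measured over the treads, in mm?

6441 mm

⌈2980/150⌉ = 20 risers.
Riser R = 2980 / 20 = 149 mm, within the 150 mm limit.
T = 637 − 2·149 = 339 mm, which satisfies the 236 mm minimum.
Going = (20 − 1) × 339 = 6441 mm.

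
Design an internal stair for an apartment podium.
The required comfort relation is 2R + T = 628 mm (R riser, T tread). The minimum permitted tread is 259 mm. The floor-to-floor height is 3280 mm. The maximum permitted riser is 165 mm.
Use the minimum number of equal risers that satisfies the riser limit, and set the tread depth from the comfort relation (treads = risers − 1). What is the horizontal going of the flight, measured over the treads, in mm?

5700 mm

At most 165 each: 3280/165 = 19.88, giving 20 risers.
Each riser is 3280/20 = 164 mm (≤ 165 mm).
From 2R + T = 628: T = 628 − 328 = 300 mm.
20 risers give 19 treads; going = 19 × 300 = 5700 mm.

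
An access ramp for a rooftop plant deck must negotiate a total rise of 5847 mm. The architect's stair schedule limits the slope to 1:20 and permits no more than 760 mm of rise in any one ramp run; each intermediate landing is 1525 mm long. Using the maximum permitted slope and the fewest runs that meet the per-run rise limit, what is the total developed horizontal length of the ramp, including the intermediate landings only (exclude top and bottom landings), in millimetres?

127615 mm

⌈5847/760⌉ = 8 ramp runs. That means 7 intermediate landings.
Horizontal run for 5847 mm of rise at 1:20 is 5847 × 20 = 116940 mm.
7 intermediate landings contribute 7 × 1525 = 10675 mm.
Developed length = 116940 + 10675 = 127615 mm.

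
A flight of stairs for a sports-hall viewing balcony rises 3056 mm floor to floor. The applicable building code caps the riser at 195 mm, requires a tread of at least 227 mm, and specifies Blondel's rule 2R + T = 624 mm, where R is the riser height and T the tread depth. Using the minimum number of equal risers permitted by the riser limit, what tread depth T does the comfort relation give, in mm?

242 mm

3056 / 195 = 15.672 → round up to 16 risers.
Riser R = 3056 / 16 = 191 mm, within the 195 mm limit.
Tread T = 624 − 2 × 191 = 242 mm (≥ 227 mm).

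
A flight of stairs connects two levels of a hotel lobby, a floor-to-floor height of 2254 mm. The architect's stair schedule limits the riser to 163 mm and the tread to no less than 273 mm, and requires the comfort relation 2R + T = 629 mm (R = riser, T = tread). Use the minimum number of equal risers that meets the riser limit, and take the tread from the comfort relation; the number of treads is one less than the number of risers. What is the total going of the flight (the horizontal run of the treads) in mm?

2254 / 163 = 13.828 → round up to 14 risers.
Riser R = 2254 / 14 = 161 mm, within the 163 mm limit.
T = 629 − 2·161 = 307 mm, which satisfies the 273 mm minimum.
Going = (14 − 1) × 307 = 3991 mm.

3991 mm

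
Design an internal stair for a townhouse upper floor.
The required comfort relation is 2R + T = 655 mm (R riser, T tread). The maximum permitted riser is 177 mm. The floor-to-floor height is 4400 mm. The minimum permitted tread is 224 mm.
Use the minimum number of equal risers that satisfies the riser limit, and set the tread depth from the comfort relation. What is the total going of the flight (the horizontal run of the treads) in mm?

At most 177 each: 4400/177 = 24.86, giving 25 risers.
Riser R = 4400 / 25 = 176 mm, within the 177 mm limit.
T = 655 − 2·176 = 303 mm, which satisfies the 224 mm minimum.
25 risers give 24 treads; going = 24 × 303 = 7272 mm.

7272 mm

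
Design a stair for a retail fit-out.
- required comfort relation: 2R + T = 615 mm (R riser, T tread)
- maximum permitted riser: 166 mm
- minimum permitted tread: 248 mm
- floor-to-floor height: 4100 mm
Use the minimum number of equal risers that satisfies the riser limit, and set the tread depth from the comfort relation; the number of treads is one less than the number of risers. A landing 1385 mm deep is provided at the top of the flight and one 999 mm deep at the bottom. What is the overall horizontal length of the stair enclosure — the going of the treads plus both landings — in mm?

9272 mm

4100 / 166 = 24.699 → round up to 25 risers.
Riser R = 4100 / 25 = 164 mm, within the 166 mm limit.
T = 615 − 2·164 = 287 mm, which satisfies the 248 mm minimum.
Going = (25 − 1) × 287 = 6888 mm.
Add landings: 6888 + 1385 + 999 = 9272 mm.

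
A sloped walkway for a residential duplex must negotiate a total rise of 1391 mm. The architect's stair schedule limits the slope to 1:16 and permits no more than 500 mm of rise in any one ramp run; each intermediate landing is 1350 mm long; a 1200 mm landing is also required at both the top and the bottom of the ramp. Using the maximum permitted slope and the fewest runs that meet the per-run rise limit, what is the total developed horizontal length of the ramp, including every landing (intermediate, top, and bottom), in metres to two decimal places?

At most 500 each: 1391/500 = 2.78, giving 3 ramp runs. That means 2 intermediate landings.
Horizontal run for 1391 mm of rise at 1:16 is 1391 × 16 = 22256 mm.
Intermediate landings: 2 × 1350 = 2700 mm.
Top and bottom landings: 2 × 1200 = 2400 mm.
Total = 22256 + 2700 + 2400 = 27356 mm.
= 27.36 m.

27.36 m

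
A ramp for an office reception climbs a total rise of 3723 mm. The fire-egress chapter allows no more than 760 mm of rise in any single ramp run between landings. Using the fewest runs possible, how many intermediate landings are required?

4 intermediate landings

3723 / 760 = 4.899 → round up to 5 ramp runs.
5 runs are separated by 4 intermediate landings.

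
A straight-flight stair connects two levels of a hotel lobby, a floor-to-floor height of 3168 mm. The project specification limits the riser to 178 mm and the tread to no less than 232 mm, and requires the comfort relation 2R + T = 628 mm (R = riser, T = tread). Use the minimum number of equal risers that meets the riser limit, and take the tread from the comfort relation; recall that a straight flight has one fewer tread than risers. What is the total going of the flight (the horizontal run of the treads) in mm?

4692 mm

3168 / 178 = 17.798 → round up to 18 risers.
Each riser is 3168/18 = 176 mm (≤ 178 mm).
Tread T = 628 − 2 × 176 = 276 mm (≥ 232 mm).
Treads = 18 − 1 = 17; going = 17 × 276 = 4692 mm.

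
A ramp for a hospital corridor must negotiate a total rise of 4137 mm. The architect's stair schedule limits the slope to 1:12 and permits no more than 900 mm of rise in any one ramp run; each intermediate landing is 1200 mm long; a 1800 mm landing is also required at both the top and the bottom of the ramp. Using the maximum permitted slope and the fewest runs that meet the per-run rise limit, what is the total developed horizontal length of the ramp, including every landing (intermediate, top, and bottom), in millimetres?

58044 mm

At most 900 each: 4137/900 = 4.60, giving 5 ramp runs. That means 4 intermediate landings.
Horizontal run for 4137 mm of rise at 1:12 is 4137 × 12 = 49644 mm.
4 intermediate landings contribute 4 × 1200 = 4800 mm.
Top and bottom landings: 2 × 1800 = 3600 mm.
Total = 49644 + 4800 + 3600 = 58044 mm.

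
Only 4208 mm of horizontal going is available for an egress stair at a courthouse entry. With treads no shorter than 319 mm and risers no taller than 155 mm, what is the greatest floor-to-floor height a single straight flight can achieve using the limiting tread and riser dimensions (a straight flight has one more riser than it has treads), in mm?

2170 mm

4208 / 319 = 13.19, so 13 treads fit.
Risers = treads + 1 = 14.
Maximum height = 14 × 155 = 2170 mm.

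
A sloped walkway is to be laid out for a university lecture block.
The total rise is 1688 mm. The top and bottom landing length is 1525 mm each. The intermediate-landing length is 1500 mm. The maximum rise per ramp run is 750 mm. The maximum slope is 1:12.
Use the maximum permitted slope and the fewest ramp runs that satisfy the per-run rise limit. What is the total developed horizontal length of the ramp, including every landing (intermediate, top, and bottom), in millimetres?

26306 mm

⌈1688/750⌉ = 3 ramp runs. That means 2 intermediate landings.
Ramp run (horizontal) at 1:12: 1688 × 12 = 20256 mm.
Intermediate landings: 2 × 1500 = 3000 mm.
Top and bottom landings: 2 × 1525 = 3050 mm.
Total = 20256 + 3000 + 3050 = 26306 mm.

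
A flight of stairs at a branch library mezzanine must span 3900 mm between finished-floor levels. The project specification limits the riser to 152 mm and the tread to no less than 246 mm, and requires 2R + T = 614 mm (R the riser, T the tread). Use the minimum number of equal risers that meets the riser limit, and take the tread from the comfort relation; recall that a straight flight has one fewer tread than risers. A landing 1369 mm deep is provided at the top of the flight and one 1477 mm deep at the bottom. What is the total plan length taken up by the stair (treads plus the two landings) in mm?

10696 mm

3900 / 152 = 25.658 → round up to 26 risers.
R = 3900 ÷ 26 = 150 mm.
T = 614 − 2·150 = 314 mm, which satisfies the 246 mm minimum.
Treads = 26 − 1 = 25; going = 25 × 314 = 7850 mm.
Add landings: 7850 + 1369 + 1477 = 10696 mm.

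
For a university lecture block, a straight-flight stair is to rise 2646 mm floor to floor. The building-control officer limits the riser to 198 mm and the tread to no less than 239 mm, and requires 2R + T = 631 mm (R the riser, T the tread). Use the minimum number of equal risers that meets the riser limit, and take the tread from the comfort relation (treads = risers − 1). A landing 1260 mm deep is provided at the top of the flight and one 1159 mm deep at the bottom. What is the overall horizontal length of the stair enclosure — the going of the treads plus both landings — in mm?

⌈2646/198⌉ = 14 risers.
Riser R = 2646 / 14 = 189 mm, within the 198 mm limit.
T = 631 − 2·189 = 253 mm, which satisfies the 239 mm minimum.
Going = (14 − 1) × 253 = 3289 mm.
Add landings: 3289 + 1260 + 1159 = 5708 mm.

5708 mm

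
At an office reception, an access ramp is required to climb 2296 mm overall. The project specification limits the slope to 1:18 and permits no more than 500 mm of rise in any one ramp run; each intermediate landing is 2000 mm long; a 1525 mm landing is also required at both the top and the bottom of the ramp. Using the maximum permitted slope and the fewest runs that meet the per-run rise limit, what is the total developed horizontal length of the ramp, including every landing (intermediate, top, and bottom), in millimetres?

2296 / 500 = 4.592 → round up to 5 ramp runs. That means 4 intermediate landings.
Ramp run (horizontal) at 1:18: 2296 × 18 = 41328 mm.
Intermediate landings: 4 × 2000 = 8000 mm.
Top and bottom landings: 2 × 1525 = 3050 mm.
Total = 41328 + 8000 + 3050 = 52378 mm.

52378 mm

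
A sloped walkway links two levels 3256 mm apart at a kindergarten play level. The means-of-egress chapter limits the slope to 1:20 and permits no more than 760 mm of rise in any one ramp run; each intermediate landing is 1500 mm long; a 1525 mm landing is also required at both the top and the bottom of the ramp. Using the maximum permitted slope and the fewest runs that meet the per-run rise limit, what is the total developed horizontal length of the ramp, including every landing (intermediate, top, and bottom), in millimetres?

74170 mm

At most 760 each: 3256/760 = 4.28, giving 5 ramp runs. That means 4 intermediate landings.
Ramp run (horizontal) at 1:20: 3256 × 20 = 65120 mm.
4 intermediate landings contribute 4 × 1500 = 6000 mm.
Top and bottom landings: 2 × 1525 = 3050 mm.
Total = 65120 + 6000 + 3050 = 74170 mm.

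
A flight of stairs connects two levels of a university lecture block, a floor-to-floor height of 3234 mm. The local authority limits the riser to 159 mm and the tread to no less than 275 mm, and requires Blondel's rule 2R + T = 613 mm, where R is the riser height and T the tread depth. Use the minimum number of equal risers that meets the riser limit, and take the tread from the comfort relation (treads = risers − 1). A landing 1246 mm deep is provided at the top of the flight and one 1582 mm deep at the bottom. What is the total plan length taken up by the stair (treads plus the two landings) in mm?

8928 mm

3234 / 159 = 20.340 → round up to 21 risers.
R = 3234 ÷ 21 = 154 mm.
From 2R + T = 613: T = 613 − 308 = 305 mm.
21 risers give 20 treads; going = 20 × 305 = 6100 mm.
Add landings: 6100 + 1246 + 1582 = 8928 mm.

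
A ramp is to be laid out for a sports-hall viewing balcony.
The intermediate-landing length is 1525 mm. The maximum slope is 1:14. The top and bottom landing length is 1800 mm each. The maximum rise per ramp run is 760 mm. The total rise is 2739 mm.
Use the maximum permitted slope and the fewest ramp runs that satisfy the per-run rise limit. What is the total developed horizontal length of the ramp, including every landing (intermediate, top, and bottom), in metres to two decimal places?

2739 / 760 = 3.604 → round up to 4 ramp runs. That means 3 intermediate landings.
Horizontal run for 2739 mm of rise at 1:14 is 2739 × 14 = 38346 mm.
3 intermediate landings contribute 3 × 1525 = 4575 mm.
Top and bottom landings: 2 × 1800 = 3600 mm.
Total = 38346 + 4575 + 3600 = 46521 mm.
= 46.52 m.

46.52 m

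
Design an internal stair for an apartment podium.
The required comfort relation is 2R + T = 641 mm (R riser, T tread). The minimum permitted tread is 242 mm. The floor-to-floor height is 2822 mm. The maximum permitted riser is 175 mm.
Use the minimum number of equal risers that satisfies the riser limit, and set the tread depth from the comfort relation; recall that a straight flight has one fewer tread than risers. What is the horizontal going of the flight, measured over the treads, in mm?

At most 175 each: 2822/175 = 16.13, giving 17 risers.
R = 2822 ÷ 17 = 166 mm.
From 2R + T = 641: T = 641 − 332 = 309 mm.
Going = (17 − 1) × 309 = 4944 mm.

4944 mm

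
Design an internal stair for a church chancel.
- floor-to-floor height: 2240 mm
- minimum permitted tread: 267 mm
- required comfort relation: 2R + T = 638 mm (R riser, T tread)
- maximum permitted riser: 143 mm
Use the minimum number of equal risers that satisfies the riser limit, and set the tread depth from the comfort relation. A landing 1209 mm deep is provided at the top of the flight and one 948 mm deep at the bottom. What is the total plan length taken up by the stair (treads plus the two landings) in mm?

7527 mm

2240 / 143 = 15.664 → round up to 16 risers.
Each riser is 2240/16 = 140 mm (≤ 143 mm).
From 2R + T = 638: T = 638 − 280 = 358 mm.
16 risers give 15 treads; going = 15 × 358 = 5370 mm.
Add landings: 5370 + 1209 + 948 = 7527 mm.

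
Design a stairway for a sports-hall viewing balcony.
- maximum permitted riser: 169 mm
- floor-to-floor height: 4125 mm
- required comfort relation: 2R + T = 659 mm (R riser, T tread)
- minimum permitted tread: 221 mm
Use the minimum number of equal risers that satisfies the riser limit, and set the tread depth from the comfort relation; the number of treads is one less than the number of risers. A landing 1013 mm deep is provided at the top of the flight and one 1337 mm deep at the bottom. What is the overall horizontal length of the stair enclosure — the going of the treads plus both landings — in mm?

⌈4125/169⌉ = 25 risers.
R = 4125 ÷ 25 = 165 mm.
Tread T = 659 − 2 × 165 = 329 mm (≥ 221 mm).
25 risers give 24 treads; going = 24 × 329 = 7896 mm.
Add landings: 7896 + 1013 + 1337 = 10246 mm.

10246 mm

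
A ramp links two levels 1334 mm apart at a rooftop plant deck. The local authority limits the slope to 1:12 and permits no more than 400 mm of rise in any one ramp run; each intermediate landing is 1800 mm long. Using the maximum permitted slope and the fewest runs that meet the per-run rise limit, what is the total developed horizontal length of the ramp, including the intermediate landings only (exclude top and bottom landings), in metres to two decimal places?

1334 / 400 = 3.335 → round up to 4 ramp runs. That means 3 intermediate landings.
Ramp run (horizontal) at 1:12: 1334 × 12 = 16008 mm.
Intermediate landings: 3 × 1800 = 5400 mm.
Total developed length = 16008 + 5400 = 21408 mm.
= 21.41 m.

21.41 m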